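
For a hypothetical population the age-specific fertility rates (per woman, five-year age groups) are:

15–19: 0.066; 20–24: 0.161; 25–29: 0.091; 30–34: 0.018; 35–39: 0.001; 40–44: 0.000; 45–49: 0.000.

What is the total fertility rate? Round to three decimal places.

Sum of ASFRs = 0.066 + 0.161 + 0.091 + 0.018 + 0.001 + 0.000 + 0.000 = 0.337
TFR = 5 × 0.337 = 1.685

1.685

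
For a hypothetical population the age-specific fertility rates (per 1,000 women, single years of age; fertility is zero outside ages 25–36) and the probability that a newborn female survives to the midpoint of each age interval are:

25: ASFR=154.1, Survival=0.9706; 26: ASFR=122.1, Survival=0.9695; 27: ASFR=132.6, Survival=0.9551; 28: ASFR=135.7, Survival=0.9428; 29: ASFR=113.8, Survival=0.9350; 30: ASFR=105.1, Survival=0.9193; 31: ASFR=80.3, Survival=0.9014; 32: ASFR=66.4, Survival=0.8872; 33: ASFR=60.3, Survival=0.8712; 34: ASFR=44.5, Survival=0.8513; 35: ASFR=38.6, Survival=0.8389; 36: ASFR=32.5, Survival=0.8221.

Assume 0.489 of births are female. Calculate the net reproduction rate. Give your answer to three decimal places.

0.492

Proportion female at birth = 0.489.
Per-age-group product (1 × ASFR × survival probability):
  25: 1 × 154.1/1000 × 0.9706 = 0.14957
  26: 1 × 122.1/1000 × 0.9695 = 0.11838
  27: 1 × 132.6/1000 × 0.9551 = 0.12665
  28: 1 × 135.7/1000 × 0.9428 = 0.12794
  29: 1 × 113.8/1000 × 0.9350 = 0.10640
  30: 1 × 105.1/1000 × 0.9193 = 0.09662
  31: 1 × 80.3/1000 × 0.9014 = 0.07238
  32: 1 × 66.4/1000 × 0.8872 = 0.05891
  33: 1 × 60.3/1000 × 0.8712 = 0.05253
  34: 1 × 44.5/1000 × 0.8513 = 0.03788
  35: 1 × 38.6/1000 × 0.8389 = 0.03238
  36: 1 × 32.5/1000 × 0.8221 = 0.02672
Sum = 1.00636
NRR = 0.489 × 1.00636 = 0.49211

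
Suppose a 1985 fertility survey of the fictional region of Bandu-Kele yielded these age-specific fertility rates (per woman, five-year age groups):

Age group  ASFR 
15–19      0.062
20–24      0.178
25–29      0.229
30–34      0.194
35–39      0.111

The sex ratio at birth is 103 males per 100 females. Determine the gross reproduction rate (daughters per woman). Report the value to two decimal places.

Proportion female at birth = 100 / (100 + 103) = 0.49261.
Sum of ASFRs = 0.062 + 0.178 + 0.229 + 0.194 + 0.111 = 0.774
TFR = 5 × 0.774 = 3.87
GRR = 0.49261 × 3.87 = 1.90640

1.91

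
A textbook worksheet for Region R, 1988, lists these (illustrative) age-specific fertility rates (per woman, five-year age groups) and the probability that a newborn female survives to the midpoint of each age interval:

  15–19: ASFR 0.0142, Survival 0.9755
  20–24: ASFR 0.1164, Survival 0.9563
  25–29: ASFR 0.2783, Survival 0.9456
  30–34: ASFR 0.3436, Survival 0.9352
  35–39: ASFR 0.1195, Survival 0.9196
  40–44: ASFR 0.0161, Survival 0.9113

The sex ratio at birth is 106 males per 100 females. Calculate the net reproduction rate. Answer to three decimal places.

2.025

Proportion female at birth = 100 / (100 + 106) = 0.48544.
Survival-weighted fertility by age (5·fₓ·Sₓ):
  15–19: 5 × 0.0142 × 0.9755 = 0.06926
  20–24: 5 × 0.1164 × 0.9563 = 0.55657
  25–29: 5 × 0.2783 × 0.9456 = 1.31580
  30–34: 5 × 0.3436 × 0.9352 = 1.60667
  35–39: 5 × 0.1195 × 0.9196 = 0.54946
  40–44: 5 × 0.0161 × 0.9113 = 0.07336
Sum = 4.17112
NRR = 0.48544 × 4.17112 = 2.02483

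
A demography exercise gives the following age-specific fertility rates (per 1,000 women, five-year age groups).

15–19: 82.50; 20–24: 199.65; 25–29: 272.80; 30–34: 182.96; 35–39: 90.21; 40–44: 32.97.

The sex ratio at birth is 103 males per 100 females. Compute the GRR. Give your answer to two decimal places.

2.12

Proportion female at birth = 100 / (100 + 103) = 0.49261.
Sum of ASFRs = 82.50 + 199.65 + 272.80 + 182.96 + 90.21 + 32.97 = 861.09
TFR = 5 × 861.09 / 1000 = 4.30545
GRR = 0.49261 × 4.30545 = 2.12091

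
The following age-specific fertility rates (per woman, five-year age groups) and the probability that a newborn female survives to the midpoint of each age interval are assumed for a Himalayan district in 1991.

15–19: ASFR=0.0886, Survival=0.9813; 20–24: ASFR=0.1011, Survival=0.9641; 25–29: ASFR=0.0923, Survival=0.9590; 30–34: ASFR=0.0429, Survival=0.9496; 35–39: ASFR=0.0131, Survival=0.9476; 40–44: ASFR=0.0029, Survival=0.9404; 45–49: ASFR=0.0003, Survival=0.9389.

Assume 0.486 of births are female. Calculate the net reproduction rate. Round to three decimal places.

0.800

Proportion female at birth = 0.486.
Weighting each age-specific rate by interval width and survival:
  15–19: 5 × 0.0886 × 0.9813 = 0.43472
  20–24: 5 × 0.1011 × 0.9641 = 0.48735
  25–29: 5 × 0.0923 × 0.9590 = 0.44258
  30–34: 5 × 0.0429 × 0.9496 = 0.20369
  35–39: 5 × 0.0131 × 0.9476 = 0.06207
  40–44: 5 × 0.0029 × 0.9404 = 0.01364
  45–49: 5 × 0.0003 × 0.9389 = 0.00141
Sum = 1.64546
NRR = 0.486 × 1.64546 = 0.79969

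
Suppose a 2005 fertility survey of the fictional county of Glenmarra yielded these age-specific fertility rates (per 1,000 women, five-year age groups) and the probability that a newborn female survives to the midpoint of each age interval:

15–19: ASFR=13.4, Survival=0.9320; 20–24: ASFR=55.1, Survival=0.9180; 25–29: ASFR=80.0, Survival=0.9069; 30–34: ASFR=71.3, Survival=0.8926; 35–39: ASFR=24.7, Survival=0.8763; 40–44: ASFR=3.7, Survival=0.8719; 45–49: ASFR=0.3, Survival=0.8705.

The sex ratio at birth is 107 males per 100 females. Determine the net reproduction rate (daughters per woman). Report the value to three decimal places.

Proportion female at birth = 100 / (100 + 107) = 0.48309.
Per-age-group product (5 × ASFR × survival probability):
  15–19: 5 × 13.4/1000 × 0.9320 = 0.06244
  20–24: 5 × 55.1/1000 × 0.9180 = 0.25291
  25–29: 5 × 80.0/1000 × 0.9069 = 0.36276
  30–34: 5 × 71.3/1000 × 0.8926 = 0.31821
  35–39: 5 × 24.7/1000 × 0.8763 = 0.10822
  40–44: 5 × 3.7/1000 × 0.8719 = 0.01613
  45–49: 5 × 0.3/1000 × 0.8705 = 0.00131
Sum = 1.12198
NRR = 0.48309 × 1.12198 = 0.54202

0.542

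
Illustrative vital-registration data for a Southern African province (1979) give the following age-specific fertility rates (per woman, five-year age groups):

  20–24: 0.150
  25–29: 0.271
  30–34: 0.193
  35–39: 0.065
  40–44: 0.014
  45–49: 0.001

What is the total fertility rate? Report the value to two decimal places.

3.47

Sum of ASFRs = 0.150 + 0.271 + 0.193 + 0.065 + 0.014 + 0.001 = 0.694
TFR = 5 × 0.694 = 3.47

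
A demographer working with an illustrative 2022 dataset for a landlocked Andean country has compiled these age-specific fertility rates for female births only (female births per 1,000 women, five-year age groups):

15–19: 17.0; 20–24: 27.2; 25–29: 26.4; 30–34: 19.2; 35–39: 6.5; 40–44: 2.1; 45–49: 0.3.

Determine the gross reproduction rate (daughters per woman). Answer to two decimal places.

Sum of female ASFRs = 17.0 + 27.2 + 26.4 + 19.2 + 6.5 + 2.1 + 0.3 = 98.7
GRR = 5 × 98.7 / 1000 = 0.4935

0.49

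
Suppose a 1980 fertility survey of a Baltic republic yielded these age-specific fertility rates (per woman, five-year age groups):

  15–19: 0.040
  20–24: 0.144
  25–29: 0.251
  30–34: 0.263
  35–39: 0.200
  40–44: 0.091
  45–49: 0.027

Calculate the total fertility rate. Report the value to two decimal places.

5.08

Sum of ASFRs = 0.040 + 0.144 + 0.251 + 0.263 + 0.200 + 0.091 + 0.027 = 1.016
TFR = 5 × 1.016 = 5.08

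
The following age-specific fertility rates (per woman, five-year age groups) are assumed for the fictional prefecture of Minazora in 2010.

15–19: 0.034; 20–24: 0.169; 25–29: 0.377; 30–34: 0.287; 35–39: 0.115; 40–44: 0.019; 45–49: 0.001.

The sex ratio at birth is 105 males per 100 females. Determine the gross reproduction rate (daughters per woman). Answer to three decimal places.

2.444

Proportion female at birth = 100 / (100 + 105) = 0.48780.
Sum of ASFRs = 0.034 + 0.169 + 0.377 + 0.287 + 0.115 + 0.019 + 0.001 = 1.002
TFR = 5 × 1.002 = 5.01
GRR = 0.48780 × 5.01 = 2.44388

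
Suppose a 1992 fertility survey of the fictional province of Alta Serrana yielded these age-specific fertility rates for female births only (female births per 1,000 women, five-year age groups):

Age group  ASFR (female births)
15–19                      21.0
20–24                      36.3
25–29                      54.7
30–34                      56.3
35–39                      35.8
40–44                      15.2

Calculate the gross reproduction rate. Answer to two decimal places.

Sum of female ASFRs = 21.0 + 36.3 + 54.7 + 56.3 + 35.8 + 15.2 = 219.3
GRR = 5 × 219.3 / 1000 = 1.0965

1.10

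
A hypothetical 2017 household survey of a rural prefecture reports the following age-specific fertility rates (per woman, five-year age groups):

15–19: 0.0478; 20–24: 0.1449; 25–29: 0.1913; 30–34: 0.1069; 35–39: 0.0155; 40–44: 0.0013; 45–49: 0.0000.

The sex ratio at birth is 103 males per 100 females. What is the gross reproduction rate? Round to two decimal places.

Proportion female at birth = 100 / (100 + 103) = 0.49261.
Sum of ASFRs = 0.0478 + 0.1449 + 0.1913 + 0.1069 + 0.0155 + 0.0013 + 0.0000 = 0.5077
TFR = 5 × 0.5077 = 2.5385
GRR = 0.49261 × 2.5385 = 1.25049

1.25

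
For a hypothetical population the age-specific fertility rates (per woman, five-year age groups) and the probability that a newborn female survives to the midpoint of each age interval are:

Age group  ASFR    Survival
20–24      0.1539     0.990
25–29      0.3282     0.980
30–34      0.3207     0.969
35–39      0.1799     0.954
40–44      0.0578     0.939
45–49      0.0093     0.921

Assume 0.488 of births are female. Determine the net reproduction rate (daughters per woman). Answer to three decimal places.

Proportion female at birth = 0.488.
Weighting each age-specific rate by interval width and survival:
  20–24: 5 × 0.1539 × 0.990 = 0.76181
  25–29: 5 × 0.3282 × 0.980 = 1.60818
  30–34: 5 × 0.3207 × 0.969 = 1.55379
  35–39: 5 × 0.1799 × 0.954 = 0.85812
  40–44: 5 × 0.0578 × 0.939 = 0.27137
  45–49: 5 × 0.0093 × 0.921 = 0.04283
Sum = 5.09610
NRR = 0.488 × 5.09610 = 2.48690
NRR > 1, so each generation more than replaces itself.

2.487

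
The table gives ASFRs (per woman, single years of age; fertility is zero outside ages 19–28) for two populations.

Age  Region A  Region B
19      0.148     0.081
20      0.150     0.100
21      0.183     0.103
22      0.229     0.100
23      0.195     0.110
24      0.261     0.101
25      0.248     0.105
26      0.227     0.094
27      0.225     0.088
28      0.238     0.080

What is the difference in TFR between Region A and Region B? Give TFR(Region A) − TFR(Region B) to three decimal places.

1.142

Region A:
  Sum of ASFRs = 0.148 + 0.150 + 0.183 + 0.229 + 0.195 + 0.261 + 0.248 + 0.227 + 0.225 + 0.238 = 2.104
  TFR = 2.104
Region B:
  Sum of ASFRs = 0.081 + 0.100 + 0.103 + 0.100 + 0.110 + 0.101 + 0.105 + 0.094 + 0.088 + 0.080 = 0.962
  TFR = 0.962
Difference = 2.104 − 0.962 = 1.142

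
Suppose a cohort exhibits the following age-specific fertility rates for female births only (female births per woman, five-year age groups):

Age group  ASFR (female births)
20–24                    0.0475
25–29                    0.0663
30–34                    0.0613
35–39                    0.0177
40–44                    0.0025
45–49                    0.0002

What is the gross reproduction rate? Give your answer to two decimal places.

0.98

Sum of female ASFRs = 0.0475 + 0.0663 + 0.0613 + 0.0177 + 0.0025 + 0.0002 = 0.1955
GRR = 5 × 0.1955 = 0.9775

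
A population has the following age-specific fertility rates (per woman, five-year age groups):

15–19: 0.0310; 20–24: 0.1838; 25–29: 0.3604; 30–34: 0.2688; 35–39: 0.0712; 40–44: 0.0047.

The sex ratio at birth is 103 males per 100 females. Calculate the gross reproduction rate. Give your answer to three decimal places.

2.266

Proportion female at birth = 100 / (100 + 103) = 0.49261.
Sum of ASFRs = 0.0310 + 0.1838 + 0.3604 + 0.2688 + 0.0712 + 0.0047 = 0.9199
TFR = 5 × 0.9199 = 4.5995
GRR = 0.49261 × 4.5995 = 2.26576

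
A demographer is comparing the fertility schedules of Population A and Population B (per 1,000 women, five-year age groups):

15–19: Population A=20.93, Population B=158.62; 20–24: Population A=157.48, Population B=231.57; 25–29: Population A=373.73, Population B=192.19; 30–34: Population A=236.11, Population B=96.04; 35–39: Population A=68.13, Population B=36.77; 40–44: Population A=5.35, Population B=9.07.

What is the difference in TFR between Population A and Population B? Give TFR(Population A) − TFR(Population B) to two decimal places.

Population A:
  Sum of ASFRs = 20.93 + 157.48 + 373.73 + 236.11 + 68.13 + 5.35 = 861.73
  TFR = 5 × 861.73 / 1000 = 4.30865
Population B:
  Sum of ASFRs = 158.62 + 231.57 + 192.19 + 96.04 + 36.77 + 9.07 = 724.26
  TFR = 5 × 724.26 / 1000 = 3.6213
Difference = 4.30865 − 3.6213 = 0.68735

0.69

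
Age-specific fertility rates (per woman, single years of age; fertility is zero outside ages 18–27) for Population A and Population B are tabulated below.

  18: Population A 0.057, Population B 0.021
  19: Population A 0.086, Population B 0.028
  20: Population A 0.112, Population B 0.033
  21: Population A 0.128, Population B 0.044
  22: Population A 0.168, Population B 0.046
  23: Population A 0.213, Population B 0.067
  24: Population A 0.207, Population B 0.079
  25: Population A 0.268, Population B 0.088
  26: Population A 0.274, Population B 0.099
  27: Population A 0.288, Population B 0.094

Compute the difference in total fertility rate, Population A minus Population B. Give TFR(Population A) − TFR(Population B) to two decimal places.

Population A:
  Sum of ASFRs = 0.057 + 0.086 + 0.112 + 0.128 + 0.168 + 0.213 + 0.207 + 0.268 + 0.274 + 0.288 = 1.801
  TFR = 1.801
Population B:
  Sum of ASFRs = 0.021 + 0.028 + 0.033 + 0.044 + 0.046 + 0.067 + 0.079 + 0.088 + 0.099 + 0.094 = 0.599
  TFR = 0.599
Difference = 1.801 − 0.599 = 1.202

1.20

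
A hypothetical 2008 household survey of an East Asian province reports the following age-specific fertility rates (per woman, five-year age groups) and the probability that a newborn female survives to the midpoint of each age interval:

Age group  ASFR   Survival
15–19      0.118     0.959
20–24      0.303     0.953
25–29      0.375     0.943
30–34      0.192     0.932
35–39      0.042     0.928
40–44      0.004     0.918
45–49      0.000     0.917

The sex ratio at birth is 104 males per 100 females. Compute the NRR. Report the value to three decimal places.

Proportion female at birth = 100 / (100 + 104) = 0.49020.
Per-age-group product (5 × ASFR × survival probability):
  15–19: 5 × 0.118 × 0.959 = 0.56581
  20–24: 5 × 0.303 × 0.953 = 1.44380
  25–29: 5 × 0.375 × 0.943 = 1.76813
  30–34: 5 × 0.192 × 0.932 = 0.89472
  35–39: 5 × 0.042 × 0.928 = 0.19488
  40–44: 5 × 0.004 × 0.918 = 0.01836
  45–49: 5 × 0.000 × 0.917 = 0.00000
Sum = 4.88570
NRR = 0.49020 × 4.88570 = 2.39497
An NRR exceeding 1 indicates intrinsic growth under these rates.

2.395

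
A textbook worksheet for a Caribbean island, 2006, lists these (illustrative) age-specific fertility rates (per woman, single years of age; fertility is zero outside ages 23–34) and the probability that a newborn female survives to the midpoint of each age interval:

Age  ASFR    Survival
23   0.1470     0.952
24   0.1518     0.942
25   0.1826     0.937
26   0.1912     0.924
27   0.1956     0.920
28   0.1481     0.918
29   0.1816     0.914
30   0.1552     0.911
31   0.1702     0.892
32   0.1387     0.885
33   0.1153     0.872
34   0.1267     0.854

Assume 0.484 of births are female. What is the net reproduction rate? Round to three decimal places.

0.841

Proportion female at birth = 0.484.
Per-age-group product (1 × ASFR × survival probability):
  23: 1 × 0.1470 × 0.952 = 0.13994
  24: 1 × 0.1518 × 0.942 = 0.14300
  25: 1 × 0.1826 × 0.937 = 0.17110
  26: 1 × 0.1912 × 0.924 = 0.17667
  27: 1 × 0.1956 × 0.920 = 0.17995
  28: 1 × 0.1481 × 0.918 = 0.13596
  29: 1 × 0.1816 × 0.914 = 0.16598
  30: 1 × 0.1552 × 0.911 = 0.14139
  31: 1 × 0.1702 × 0.892 = 0.15182
  32: 1 × 0.1387 × 0.885 = 0.12275
  33: 1 × 0.1153 × 0.872 = 0.10054
  34: 1 × 0.1267 × 0.854 = 0.10820
Sum = 1.73730
NRR = 0.484 × 1.73730 = 0.84085
NRR < 1, so the cohort does not fully replace itself.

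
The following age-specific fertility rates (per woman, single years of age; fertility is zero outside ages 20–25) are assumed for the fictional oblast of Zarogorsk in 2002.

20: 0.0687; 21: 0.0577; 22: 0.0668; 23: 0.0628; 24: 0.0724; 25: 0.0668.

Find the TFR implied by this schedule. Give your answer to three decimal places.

0.395

Sum of ASFRs = 0.0687 + 0.0577 + 0.0668 + 0.0628 + 0.0724 + 0.0668 = 0.3952
TFR = 0.3952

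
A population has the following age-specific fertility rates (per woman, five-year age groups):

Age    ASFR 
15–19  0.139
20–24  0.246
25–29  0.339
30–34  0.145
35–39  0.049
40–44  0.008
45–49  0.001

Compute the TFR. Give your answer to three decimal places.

4.635

Sum of ASFRs = 0.139 + 0.246 + 0.339 + 0.145 + 0.049 + 0.008 + 0.001 = 0.927
TFR = 5 × 0.927 = 4.635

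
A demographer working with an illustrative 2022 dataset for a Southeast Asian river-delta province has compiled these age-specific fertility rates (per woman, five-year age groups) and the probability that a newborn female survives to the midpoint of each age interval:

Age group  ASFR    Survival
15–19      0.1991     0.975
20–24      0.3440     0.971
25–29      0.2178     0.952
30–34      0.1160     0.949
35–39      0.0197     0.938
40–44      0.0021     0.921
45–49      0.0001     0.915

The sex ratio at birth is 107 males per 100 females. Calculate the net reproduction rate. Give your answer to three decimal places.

Proportion female at birth = 100 / (100 + 107) = 0.48309.
Survival-weighted fertility by age (5·fₓ·Sₓ):
  15–19: 5 × 0.1991 × 0.975 = 0.97061
  20–24: 5 × 0.3440 × 0.971 = 1.67012
  25–29: 5 × 0.2178 × 0.952 = 1.03673
  30–34: 5 × 0.1160 × 0.949 = 0.55042
  35–39: 5 × 0.0197 × 0.938 = 0.09239
  40–44: 5 × 0.0021 × 0.921 = 0.00967
  45–49: 5 × 0.0001 × 0.915 = 0.00046
Sum = 4.33040
NRR = 0.48309 × 4.33040 = 2.09197

2.092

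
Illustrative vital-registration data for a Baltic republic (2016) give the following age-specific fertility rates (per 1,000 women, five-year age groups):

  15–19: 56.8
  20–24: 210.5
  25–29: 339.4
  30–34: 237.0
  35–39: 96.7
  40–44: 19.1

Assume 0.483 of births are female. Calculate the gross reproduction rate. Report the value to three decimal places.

2.317

Proportion female at birth = 0.483.
Sum of ASFRs = 56.8 + 210.5 + 339.4 + 237.0 + 96.7 + 19.1 = 959.5
TFR = 5 × 959.5 / 1000 = 4.7975
GRR = 0.483 × 4.7975 = 2.31719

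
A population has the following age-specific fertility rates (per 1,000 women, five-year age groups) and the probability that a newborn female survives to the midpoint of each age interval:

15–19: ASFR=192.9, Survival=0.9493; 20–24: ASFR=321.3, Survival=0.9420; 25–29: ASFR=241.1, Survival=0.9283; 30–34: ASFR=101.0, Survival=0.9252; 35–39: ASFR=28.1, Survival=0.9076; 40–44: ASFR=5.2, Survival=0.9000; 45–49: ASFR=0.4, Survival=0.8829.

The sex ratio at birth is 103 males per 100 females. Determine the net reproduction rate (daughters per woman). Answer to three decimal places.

2.053

Proportion female at birth = 100 / (100 + 103) = 0.49261.
Survival-weighted fertility by age (5·fₓ·Sₓ):
  15–19: 5 × 192.9/1000 × 0.9493 = 0.91560
  20–24: 5 × 321.3/1000 × 0.9420 = 1.51332
  25–29: 5 × 241.1/1000 × 0.9283 = 1.11907
  30–34: 5 × 101.0/1000 × 0.9252 = 0.46723
  35–39: 5 × 28.1/1000 × 0.9076 = 0.12752
  40–44: 5 × 5.2/1000 × 0.9000 = 0.02340
  45–49: 5 × 0.4/1000 × 0.8829 = 0.00177
Sum = 4.16791
NRR = 0.49261 × 4.16791 = 2.05315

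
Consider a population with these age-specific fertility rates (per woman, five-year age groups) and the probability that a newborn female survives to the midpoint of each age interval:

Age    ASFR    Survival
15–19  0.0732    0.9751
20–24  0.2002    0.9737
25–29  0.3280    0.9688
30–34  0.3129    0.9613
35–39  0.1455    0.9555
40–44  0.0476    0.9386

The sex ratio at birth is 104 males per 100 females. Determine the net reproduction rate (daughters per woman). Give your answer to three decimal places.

Proportion female at birth = 100 / (100 + 104) = 0.49020.
Weighting each age-specific rate by interval width and survival:
  15–19: 5 × 0.0732 × 0.9751 = 0.35689
  20–24: 5 × 0.2002 × 0.9737 = 0.97467
  25–29: 5 × 0.3280 × 0.9688 = 1.58883
  30–34: 5 × 0.3129 × 0.9613 = 1.50395
  35–39: 5 × 0.1455 × 0.9555 = 0.69513
  40–44: 5 × 0.0476 × 0.9386 = 0.22339
Sum = 5.34286
NRR = 0.49020 × 5.34286 = 2.61907

2.619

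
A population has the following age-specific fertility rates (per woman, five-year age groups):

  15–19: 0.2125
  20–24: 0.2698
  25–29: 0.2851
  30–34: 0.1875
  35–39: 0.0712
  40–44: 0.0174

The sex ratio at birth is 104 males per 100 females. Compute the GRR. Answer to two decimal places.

2.56

Proportion female at birth = 100 / (100 + 104) = 0.49020.
Sum of ASFRs = 0.2125 + 0.2698 + 0.2851 + 0.1875 + 0.0712 + 0.0174 = 1.0435
TFR = 5 × 1.0435 = 5.2175
GRR = 0.49020 × 5.2175 = 2.55762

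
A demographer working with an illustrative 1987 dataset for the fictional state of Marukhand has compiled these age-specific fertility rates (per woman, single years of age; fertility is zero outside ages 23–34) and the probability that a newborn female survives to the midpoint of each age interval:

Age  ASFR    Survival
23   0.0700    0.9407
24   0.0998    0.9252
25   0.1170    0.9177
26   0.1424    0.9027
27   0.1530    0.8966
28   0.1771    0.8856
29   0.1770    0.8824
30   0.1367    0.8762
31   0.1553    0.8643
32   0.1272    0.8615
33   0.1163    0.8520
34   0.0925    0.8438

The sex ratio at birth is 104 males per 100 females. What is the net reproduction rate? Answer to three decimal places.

Proportion female at birth = 100 / (100 + 104) = 0.49020.
Per-age-group product (1 × ASFR × survival probability):
  23: 1 × 0.0700 × 0.9407 = 0.06585
  24: 1 × 0.0998 × 0.9252 = 0.09233
  25: 1 × 0.1170 × 0.9177 = 0.10737
  26: 1 × 0.1424 × 0.9027 = 0.12854
  27: 1 × 0.1530 × 0.8966 = 0.13718
  28: 1 × 0.1771 × 0.8856 = 0.15684
  29: 1 × 0.1770 × 0.8824 = 0.15618
  30: 1 × 0.1367 × 0.8762 = 0.11978
  31: 1 × 0.1553 × 0.8643 = 0.13423
  32: 1 × 0.1272 × 0.8615 = 0.10958
  33: 1 × 0.1163 × 0.8520 = 0.09909
  34: 1 × 0.0925 × 0.8438 = 0.07805
Sum = 1.38502
NRR = 0.49020 × 1.38502 = 0.67894

0.679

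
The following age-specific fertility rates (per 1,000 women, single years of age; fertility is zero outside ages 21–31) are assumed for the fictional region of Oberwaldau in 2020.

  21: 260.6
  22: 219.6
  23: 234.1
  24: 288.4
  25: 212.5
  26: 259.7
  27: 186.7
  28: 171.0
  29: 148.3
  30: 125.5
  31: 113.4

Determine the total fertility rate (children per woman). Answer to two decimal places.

2.22

Sum of ASFRs = 260.6 + 219.6 + 234.1 + 288.4 + 212.5 + 259.7 + 186.7 + 171.0 + 148.3 + 125.5 + 113.4 = 2219.8
TFR = 2219.8 / 1000 = 2.2198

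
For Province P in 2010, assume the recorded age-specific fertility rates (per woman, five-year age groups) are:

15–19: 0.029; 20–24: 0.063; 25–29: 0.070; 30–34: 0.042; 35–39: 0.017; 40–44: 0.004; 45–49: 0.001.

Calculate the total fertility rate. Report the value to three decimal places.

Sum of ASFRs = 0.029 + 0.063 + 0.070 + 0.042 + 0.017 + 0.004 + 0.001 = 0.226
TFR = 5 × 0.226 = 1.13

1.130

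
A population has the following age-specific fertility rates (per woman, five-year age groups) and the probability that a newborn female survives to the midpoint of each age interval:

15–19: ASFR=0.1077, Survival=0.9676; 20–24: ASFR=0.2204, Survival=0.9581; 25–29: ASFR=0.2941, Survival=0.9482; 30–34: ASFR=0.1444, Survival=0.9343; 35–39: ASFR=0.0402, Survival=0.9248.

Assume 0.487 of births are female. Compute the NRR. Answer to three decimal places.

1.866

Proportion female at birth = 0.487.
Survival-weighted fertility by age (5·fₓ·Sₓ):
  15–19: 5 × 0.1077 × 0.9676 = 0.52105
  20–24: 5 × 0.2204 × 0.9581 = 1.05583
  25–29: 5 × 0.2941 × 0.9482 = 1.39433
  30–34: 5 × 0.1444 × 0.9343 = 0.67456
  35–39: 5 × 0.0402 × 0.9248 = 0.18588
Sum = 3.83165
NRR = 0.487 × 3.83165 = 1.86601
With NRR above 1 the population is above replacement fertility.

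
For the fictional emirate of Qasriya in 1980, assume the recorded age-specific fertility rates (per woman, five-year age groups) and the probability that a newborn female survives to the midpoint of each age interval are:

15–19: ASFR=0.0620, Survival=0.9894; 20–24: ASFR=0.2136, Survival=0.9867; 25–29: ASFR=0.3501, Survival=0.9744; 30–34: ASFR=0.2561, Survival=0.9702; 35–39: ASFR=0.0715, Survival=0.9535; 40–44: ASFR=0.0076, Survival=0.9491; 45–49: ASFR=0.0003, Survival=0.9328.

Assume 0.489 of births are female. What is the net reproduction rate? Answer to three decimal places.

2.292

Proportion female at birth = 0.489.
Survival-weighted fertility by age (5·fₓ·Sₓ):
  15–19: 5 × 0.0620 × 0.9894 = 0.30671
  20–24: 5 × 0.2136 × 0.9867 = 1.05380
  25–29: 5 × 0.3501 × 0.9744 = 1.70569
  30–34: 5 × 0.2561 × 0.9702 = 1.24234
  35–39: 5 × 0.0715 × 0.9535 = 0.34088
  40–44: 5 × 0.0076 × 0.9491 = 0.03607
  45–49: 5 × 0.0003 × 0.9328 = 0.00140
Sum = 4.68689
NRR = 0.489 × 4.68689 = 2.29189
With NRR above 1 the population is above replacement fertility.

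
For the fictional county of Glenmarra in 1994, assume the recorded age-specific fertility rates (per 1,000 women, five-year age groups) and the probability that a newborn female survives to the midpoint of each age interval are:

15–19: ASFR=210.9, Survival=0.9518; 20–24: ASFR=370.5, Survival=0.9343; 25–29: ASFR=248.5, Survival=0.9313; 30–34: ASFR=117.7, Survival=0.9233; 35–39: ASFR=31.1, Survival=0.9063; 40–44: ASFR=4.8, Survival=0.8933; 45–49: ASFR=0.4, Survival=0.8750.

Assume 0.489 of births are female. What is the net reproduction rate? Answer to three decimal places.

2.249

Proportion female at birth = 0.489.
Survival-weighted fertility by age (5·fₓ·Sₓ):
  15–19: 5 × 210.9/1000 × 0.9518 = 1.00367
  20–24: 5 × 370.5/1000 × 0.9343 = 1.73079
  25–29: 5 × 248.5/1000 × 0.9313 = 1.15714
  30–34: 5 × 117.7/1000 × 0.9233 = 0.54336
  35–39: 5 × 31.1/1000 × 0.9063 = 0.14093
  40–44: 5 × 4.8/1000 × 0.8933 = 0.02144
  45–49: 5 × 0.4/1000 × 0.8750 = 0.00175
Sum = 4.59908
NRR = 0.489 × 4.59908 = 2.24895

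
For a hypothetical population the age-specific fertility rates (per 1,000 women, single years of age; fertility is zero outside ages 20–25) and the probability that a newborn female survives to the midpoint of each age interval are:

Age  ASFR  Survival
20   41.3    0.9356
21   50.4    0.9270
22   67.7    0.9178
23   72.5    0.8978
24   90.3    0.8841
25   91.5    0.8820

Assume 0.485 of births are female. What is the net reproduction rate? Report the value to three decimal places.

0.181

Proportion female at birth = 0.485.
Per-age-group product (1 × ASFR × survival probability):
  20: 1 × 41.3/1000 × 0.9356 = 0.03864
  21: 1 × 50.4/1000 × 0.9270 = 0.04672
  22: 1 × 67.7/1000 × 0.9178 = 0.06214
  23: 1 × 72.5/1000 × 0.8978 = 0.06509
  24: 1 × 90.3/1000 × 0.8841 = 0.07983
  25: 1 × 91.5/1000 × 0.8820 = 0.08070
Sum = 0.37312
NRR = 0.485 × 0.37312 = 0.18096
NRR < 1, so the cohort does not fully replace itself.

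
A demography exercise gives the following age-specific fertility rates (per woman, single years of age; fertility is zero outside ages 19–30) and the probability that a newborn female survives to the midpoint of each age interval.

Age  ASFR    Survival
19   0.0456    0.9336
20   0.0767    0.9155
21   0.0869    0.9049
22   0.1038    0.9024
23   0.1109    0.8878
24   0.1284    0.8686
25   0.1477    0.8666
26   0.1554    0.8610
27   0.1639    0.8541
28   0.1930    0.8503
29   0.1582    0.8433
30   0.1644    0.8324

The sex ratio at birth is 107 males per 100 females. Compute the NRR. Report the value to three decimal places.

0.643

Proportion female at birth = 100 / (100 + 107) = 0.48309.
Weighting each age-specific rate by interval width and survival:
  19: 1 × 0.0456 × 0.9336 = 0.04257
  20: 1 × 0.0767 × 0.9155 = 0.07022
  21: 1 × 0.0869 × 0.9049 = 0.07864
  22: 1 × 0.1038 × 0.9024 = 0.09367
  23: 1 × 0.1109 × 0.8878 = 0.09846
  24: 1 × 0.1284 × 0.8686 = 0.11153
  25: 1 × 0.1477 × 0.8666 = 0.12800
  26: 1 × 0.1554 × 0.8610 = 0.13380
  27: 1 × 0.1639 × 0.8541 = 0.13999
  28: 1 × 0.1930 × 0.8503 = 0.16411
  29: 1 × 0.1582 × 0.8433 = 0.13341
  30: 1 × 0.1644 × 0.8324 = 0.13685
Sum = 1.33125
NRR = 0.48309 × 1.33125 = 0.64311
With NRR below 1 the population is below replacement fertility.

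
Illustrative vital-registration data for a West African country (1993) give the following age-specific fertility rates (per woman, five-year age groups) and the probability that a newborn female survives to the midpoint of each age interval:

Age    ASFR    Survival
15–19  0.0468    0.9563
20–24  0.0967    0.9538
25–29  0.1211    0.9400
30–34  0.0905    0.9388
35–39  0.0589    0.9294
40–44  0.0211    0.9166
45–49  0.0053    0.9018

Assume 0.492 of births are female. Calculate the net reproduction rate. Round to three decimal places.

Proportion female at birth = 0.492.
Survival-weighted fertility by age (5·fₓ·Sₓ):
  15–19: 5 × 0.0468 × 0.9563 = 0.22377
  20–24: 5 × 0.0967 × 0.9538 = 0.46116
  25–29: 5 × 0.1211 × 0.9400 = 0.56917
  30–34: 5 × 0.0905 × 0.9388 = 0.42481
  35–39: 5 × 0.0589 × 0.9294 = 0.27371
  40–44: 5 × 0.0211 × 0.9166 = 0.09670
  45–49: 5 × 0.0053 × 0.9018 = 0.02390
Sum = 2.07322
NRR = 0.492 × 2.07322 = 1.02002

1.020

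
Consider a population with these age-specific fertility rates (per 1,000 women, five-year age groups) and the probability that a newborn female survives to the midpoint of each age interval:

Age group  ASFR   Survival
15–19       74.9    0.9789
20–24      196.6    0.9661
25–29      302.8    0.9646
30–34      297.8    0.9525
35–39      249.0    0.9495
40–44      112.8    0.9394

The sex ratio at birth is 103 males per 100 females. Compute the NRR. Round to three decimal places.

Proportion female at birth = 100 / (100 + 103) = 0.49261.
Each age group contributes 5 × ASFR × survival:
  15–19: 5 × 74.9/1000 × 0.9789 = 0.36660
  20–24: 5 × 196.6/1000 × 0.9661 = 0.94968
  25–29: 5 × 302.8/1000 × 0.9646 = 1.46040
  30–34: 5 × 297.8/1000 × 0.9525 = 1.41827
  35–39: 5 × 249.0/1000 × 0.9495 = 1.18213
  40–44: 5 × 112.8/1000 × 0.9394 = 0.52982
Sum = 5.90690
NRR = 0.49261 × 5.90690 = 2.90980
NRR > 1, so each generation more than replaces itself.

2.910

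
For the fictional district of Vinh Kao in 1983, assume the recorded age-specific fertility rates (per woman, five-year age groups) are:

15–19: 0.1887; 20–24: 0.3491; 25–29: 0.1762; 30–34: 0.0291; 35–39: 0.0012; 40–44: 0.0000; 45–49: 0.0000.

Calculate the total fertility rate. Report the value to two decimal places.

Sum of ASFRs = 0.1887 + 0.3491 + 0.1762 + 0.0291 + 0.0012 + 0.0000 + 0.0000 = 0.7443
TFR = 5 × 0.7443 = 3.7215

3.72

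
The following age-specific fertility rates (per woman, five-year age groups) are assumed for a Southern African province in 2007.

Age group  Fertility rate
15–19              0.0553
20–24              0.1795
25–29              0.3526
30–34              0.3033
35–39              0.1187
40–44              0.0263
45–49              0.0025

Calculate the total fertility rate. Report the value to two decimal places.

Sum of ASFRs = 0.0553 + 0.1795 + 0.3526 + 0.3033 + 0.1187 + 0.0263 + 0.0025 = 1.0382
TFR = 5 × 1.0382 = 5.191

5.19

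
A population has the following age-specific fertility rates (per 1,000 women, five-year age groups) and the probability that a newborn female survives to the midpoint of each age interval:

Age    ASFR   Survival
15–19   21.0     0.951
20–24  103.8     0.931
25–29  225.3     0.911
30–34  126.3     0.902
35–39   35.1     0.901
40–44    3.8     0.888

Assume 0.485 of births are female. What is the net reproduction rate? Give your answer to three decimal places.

1.142

Proportion female at birth = 0.485.
Per-age-group product (5 × ASFR × survival probability):
  15–19: 5 × 21.0/1000 × 0.951 = 0.09986
  20–24: 5 × 103.8/1000 × 0.931 = 0.48319
  25–29: 5 × 225.3/1000 × 0.911 = 1.02624
  30–34: 5 × 126.3/1000 × 0.902 = 0.56961
  35–39: 5 × 35.1/1000 × 0.901 = 0.15813
  40–44: 5 × 3.8/1000 × 0.888 = 0.01687
Sum = 2.35390
NRR = 0.485 × 2.35390 = 1.14164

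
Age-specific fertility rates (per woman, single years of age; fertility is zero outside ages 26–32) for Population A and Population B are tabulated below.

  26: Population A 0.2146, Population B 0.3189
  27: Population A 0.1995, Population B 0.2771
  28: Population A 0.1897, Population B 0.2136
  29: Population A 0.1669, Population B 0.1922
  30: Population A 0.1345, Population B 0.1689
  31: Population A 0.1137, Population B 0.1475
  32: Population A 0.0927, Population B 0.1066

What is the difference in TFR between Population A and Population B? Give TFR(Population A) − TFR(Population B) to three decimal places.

Population A:
  Sum of ASFRs = 0.2146 + 0.1995 + 0.1897 + 0.1669 + 0.1345 + 0.1137 + 0.0927 = 1.1116
  TFR = 1.1116
Population B:
  Sum of ASFRs = 0.3189 + 0.2771 + 0.2136 + 0.1922 + 0.1689 + 0.1475 + 0.1066 = 1.4248
  TFR = 1.4248
Difference = 1.1116 − 1.4248 = -0.3132

-0.313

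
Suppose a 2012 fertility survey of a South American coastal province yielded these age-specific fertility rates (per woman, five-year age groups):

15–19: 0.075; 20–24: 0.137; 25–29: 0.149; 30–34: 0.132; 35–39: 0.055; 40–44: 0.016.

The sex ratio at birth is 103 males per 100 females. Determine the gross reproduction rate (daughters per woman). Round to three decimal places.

Proportion female at birth = 100 / (100 + 103) = 0.49261.
Sum of ASFRs = 0.075 + 0.137 + 0.149 + 0.132 + 0.055 + 0.016 = 0.564
TFR = 5 × 0.564 = 2.82
GRR = 0.49261 × 2.82 = 1.38916

1.389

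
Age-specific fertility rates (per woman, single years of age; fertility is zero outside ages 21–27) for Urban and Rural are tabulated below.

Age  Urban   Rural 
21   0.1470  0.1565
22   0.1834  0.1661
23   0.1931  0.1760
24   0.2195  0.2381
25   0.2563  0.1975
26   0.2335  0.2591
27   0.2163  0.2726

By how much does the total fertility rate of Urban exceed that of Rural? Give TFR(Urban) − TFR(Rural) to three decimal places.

Urban:
  Sum of ASFRs = 0.1470 + 0.1834 + 0.1931 + 0.2195 + 0.2563 + 0.2335 + 0.2163 = 1.4491
  TFR = 1.4491
Rural:
  Sum of ASFRs = 0.1565 + 0.1661 + 0.1760 + 0.2381 + 0.1975 + 0.2591 + 0.2726 = 1.4659
  TFR = 1.4659
Difference = 1.4491 − 1.4659 = -0.0168

-0.017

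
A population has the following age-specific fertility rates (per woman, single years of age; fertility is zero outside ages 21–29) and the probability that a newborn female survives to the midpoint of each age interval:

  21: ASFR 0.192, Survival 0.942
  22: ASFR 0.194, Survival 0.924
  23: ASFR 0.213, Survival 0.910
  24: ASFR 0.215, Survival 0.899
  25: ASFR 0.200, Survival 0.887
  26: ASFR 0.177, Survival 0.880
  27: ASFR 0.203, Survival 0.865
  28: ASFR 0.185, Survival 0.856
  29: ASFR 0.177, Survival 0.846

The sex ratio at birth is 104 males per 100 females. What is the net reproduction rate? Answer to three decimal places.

Proportion female at birth = 100 / (100 + 104) = 0.49020.
Weighting each age-specific rate by interval width and survival:
  21: 1 × 0.192 × 0.942 = 0.18086
  22: 1 × 0.194 × 0.924 = 0.17926
  23: 1 × 0.213 × 0.910 = 0.19383
  24: 1 × 0.215 × 0.899 = 0.19329
  25: 1 × 0.200 × 0.887 = 0.17740
  26: 1 × 0.177 × 0.880 = 0.15576
  27: 1 × 0.203 × 0.865 = 0.17560
  28: 1 × 0.185 × 0.856 = 0.15836
  29: 1 × 0.177 × 0.846 = 0.14974
Sum = 1.56410
NRR = 0.49020 × 1.56410 = 0.76672
An NRR under 1 implies long-run decline under these rates.

0.767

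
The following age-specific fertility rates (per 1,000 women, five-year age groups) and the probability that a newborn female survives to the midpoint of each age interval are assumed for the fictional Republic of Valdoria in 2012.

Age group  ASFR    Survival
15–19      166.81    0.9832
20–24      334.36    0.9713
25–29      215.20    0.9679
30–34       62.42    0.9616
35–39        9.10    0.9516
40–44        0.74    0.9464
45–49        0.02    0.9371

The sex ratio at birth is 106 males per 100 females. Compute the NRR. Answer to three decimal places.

Proportion female at birth = 100 / (100 + 106) = 0.48544.
Per-age-group product (5 × ASFR × survival probability):
  15–19: 5 × 166.81/1000 × 0.9832 = 0.82004
  20–24: 5 × 334.36/1000 × 0.9713 = 1.62382
  25–29: 5 × 215.20/1000 × 0.9679 = 1.04146
  30–34: 5 × 62.42/1000 × 0.9616 = 0.30012
  35–39: 5 × 9.10/1000 × 0.9516 = 0.04330
  40–44: 5 × 0.74/1000 × 0.9464 = 0.00350
  45–49: 5 × 0.02/1000 × 0.9371 = 0.00009
Sum = 3.83233
NRR = 0.48544 × 3.83233 = 1.86037
With NRR above 1 the population is above replacement fertility.

1.860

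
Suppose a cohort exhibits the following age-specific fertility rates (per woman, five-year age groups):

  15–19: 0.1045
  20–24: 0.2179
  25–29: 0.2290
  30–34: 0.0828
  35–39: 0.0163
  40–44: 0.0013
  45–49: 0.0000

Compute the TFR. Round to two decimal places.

Sum of ASFRs = 0.1045 + 0.2179 + 0.2290 + 0.0828 + 0.0163 + 0.0013 + 0.0000 = 0.6518
TFR = 5 × 0.6518 = 3.259

3.26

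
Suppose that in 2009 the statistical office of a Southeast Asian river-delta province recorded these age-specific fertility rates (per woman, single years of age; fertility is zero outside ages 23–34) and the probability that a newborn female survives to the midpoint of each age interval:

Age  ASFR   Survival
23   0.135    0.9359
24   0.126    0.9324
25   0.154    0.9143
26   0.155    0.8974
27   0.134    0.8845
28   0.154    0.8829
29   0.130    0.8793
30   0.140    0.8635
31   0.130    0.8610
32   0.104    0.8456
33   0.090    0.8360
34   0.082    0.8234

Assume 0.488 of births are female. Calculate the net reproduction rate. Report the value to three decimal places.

Proportion female at birth = 0.488.
Survival-weighted fertility by age (1·fₓ·Sₓ):
  23: 1 × 0.135 × 0.9359 = 0.12635
  24: 1 × 0.126 × 0.9324 = 0.11748
  25: 1 × 0.154 × 0.9143 = 0.14080
  26: 1 × 0.155 × 0.8974 = 0.13910
  27: 1 × 0.134 × 0.8845 = 0.11852
  28: 1 × 0.154 × 0.8829 = 0.13597
  29: 1 × 0.130 × 0.8793 = 0.11431
  30: 1 × 0.140 × 0.8635 = 0.12089
  31: 1 × 0.130 × 0.8610 = 0.11193
  32: 1 × 0.104 × 0.8456 = 0.08794
  33: 1 × 0.090 × 0.8360 = 0.07524
  34: 1 × 0.082 × 0.8234 = 0.06752
Sum = 1.35605
NRR = 0.488 × 1.35605 = 0.66175
An NRR under 1 implies long-run decline under these rates.

0.662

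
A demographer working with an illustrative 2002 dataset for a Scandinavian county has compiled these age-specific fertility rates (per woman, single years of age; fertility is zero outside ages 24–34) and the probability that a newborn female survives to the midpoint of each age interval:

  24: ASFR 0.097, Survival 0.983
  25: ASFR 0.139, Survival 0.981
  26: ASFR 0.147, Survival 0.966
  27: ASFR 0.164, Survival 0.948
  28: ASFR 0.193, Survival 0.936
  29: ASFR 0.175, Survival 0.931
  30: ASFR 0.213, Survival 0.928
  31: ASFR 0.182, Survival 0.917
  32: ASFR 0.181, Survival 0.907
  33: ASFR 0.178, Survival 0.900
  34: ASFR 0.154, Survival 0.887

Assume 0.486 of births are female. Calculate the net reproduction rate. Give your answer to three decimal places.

Proportion female at birth = 0.486.
Weighting each age-specific rate by interval width and survival:
  24: 1 × 0.097 × 0.983 = 0.09535
  25: 1 × 0.139 × 0.981 = 0.13636
  26: 1 × 0.147 × 0.966 = 0.14200
  27: 1 × 0.164 × 0.948 = 0.15547
  28: 1 × 0.193 × 0.936 = 0.18065
  29: 1 × 0.175 × 0.931 = 0.16293
  30: 1 × 0.213 × 0.928 = 0.19766
  31: 1 × 0.182 × 0.917 = 0.16689
  32: 1 × 0.181 × 0.907 = 0.16417
  33: 1 × 0.178 × 0.900 = 0.16020
  34: 1 × 0.154 × 0.887 = 0.13660
Sum = 1.69828
NRR = 0.486 × 1.69828 = 0.82536

0.825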